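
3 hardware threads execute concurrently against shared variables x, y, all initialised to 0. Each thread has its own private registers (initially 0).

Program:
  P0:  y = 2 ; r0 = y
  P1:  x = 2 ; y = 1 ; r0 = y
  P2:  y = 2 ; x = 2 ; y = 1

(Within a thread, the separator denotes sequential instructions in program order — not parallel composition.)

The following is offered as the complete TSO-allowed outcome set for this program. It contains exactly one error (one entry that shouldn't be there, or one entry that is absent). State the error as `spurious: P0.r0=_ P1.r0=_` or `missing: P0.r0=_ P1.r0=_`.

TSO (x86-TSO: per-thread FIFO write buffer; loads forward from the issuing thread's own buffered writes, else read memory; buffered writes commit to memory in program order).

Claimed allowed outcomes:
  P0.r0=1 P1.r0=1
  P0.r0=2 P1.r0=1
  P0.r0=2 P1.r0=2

missing: P0.r0=1 P1.r0=2

outcome vector order: (P0.r0,P1.r0)
[TSO] allowed = {<1 1>, <1 2>, <2 1>, <2 2>}
TSO∖claimed = {<1 2>}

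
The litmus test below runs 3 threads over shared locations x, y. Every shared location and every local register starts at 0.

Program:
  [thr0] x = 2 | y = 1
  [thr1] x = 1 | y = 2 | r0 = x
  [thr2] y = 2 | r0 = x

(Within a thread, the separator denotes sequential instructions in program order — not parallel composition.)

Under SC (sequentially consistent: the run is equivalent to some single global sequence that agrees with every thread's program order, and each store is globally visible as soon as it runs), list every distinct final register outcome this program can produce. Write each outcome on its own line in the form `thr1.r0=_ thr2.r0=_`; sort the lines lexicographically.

outcome vector order: (thr1.r0,thr2.r0)
|SC outcomes| = 6

thr1.r0=1 thr2.r0=0
thr1.r0=1 thr2.r0=1
thr1.r0=1 thr2.r0=2
thr1.r0=2 thr2.r0=0
thr1.r0=2 thr2.r0=1
thr1.r0=2 thr2.r0=2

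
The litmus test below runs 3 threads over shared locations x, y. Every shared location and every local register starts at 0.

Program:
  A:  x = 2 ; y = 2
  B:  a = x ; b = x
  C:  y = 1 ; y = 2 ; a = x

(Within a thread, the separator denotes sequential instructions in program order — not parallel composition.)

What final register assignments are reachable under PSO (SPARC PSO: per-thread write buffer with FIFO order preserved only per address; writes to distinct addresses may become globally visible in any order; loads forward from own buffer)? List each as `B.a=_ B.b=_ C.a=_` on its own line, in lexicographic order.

B.a=0 B.b=0 C.a=0
B.a=0 B.b=0 C.a=2
B.a=0 B.b=2 C.a=0
B.a=0 B.b=2 C.a=2
B.a=2 B.b=2 C.a=0
B.a=2 B.b=2 C.a=2

outcome vector order: (B.a,B.b,C.a)
|PSO outcomes| = 6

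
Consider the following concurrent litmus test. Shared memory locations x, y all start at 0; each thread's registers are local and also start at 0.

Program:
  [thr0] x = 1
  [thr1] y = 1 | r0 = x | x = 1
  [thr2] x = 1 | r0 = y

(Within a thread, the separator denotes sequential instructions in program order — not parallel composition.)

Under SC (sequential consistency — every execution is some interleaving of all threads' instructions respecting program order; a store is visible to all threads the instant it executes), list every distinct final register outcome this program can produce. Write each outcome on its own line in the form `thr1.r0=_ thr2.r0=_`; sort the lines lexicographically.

thr1.r0=0 thr2.r0=1
thr1.r0=1 thr2.r0=0
thr1.r0=1 thr2.r0=1

outcome vector order: (thr1.r0,thr2.r0)
|SC outcomes| = 3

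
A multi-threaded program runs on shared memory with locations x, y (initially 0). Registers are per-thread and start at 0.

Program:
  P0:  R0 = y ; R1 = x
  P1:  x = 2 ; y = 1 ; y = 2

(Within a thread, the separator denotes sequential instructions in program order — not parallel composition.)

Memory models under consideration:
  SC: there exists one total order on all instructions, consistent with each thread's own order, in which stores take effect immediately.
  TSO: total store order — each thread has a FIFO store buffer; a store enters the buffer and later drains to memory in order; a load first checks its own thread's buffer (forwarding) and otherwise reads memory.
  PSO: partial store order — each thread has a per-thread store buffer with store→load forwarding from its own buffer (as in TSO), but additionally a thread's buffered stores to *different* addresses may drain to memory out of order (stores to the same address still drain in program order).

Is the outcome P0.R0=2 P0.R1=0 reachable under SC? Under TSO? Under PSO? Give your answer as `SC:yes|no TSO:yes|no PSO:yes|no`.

outcome vector order: (P0.R0,P0.R1)
SC: 4 outcomes — {(0,0), (0,2), (1,2), (2,2)}
TSO: 4 outcomes — {(0,0), (0,2), (1,2), (2,2)}
PSO: 6 outcomes — {(0,0), (0,2), (1,0), (1,2), (2,0), (2,2)}
target (2,0) ∈ {PSO}

SC:no TSO:no PSO:yes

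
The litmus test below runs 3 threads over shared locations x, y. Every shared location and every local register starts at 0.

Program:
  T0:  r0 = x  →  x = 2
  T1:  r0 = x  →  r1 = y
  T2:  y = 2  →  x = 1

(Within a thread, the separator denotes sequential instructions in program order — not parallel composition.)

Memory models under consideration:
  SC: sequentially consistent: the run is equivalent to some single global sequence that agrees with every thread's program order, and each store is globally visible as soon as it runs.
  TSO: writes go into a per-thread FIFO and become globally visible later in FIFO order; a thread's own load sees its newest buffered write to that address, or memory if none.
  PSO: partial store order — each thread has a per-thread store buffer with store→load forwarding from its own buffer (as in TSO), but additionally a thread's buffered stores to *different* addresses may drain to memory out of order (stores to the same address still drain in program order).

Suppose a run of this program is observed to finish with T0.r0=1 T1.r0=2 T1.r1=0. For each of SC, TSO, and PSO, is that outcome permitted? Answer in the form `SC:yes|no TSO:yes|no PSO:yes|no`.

SC:no TSO:no PSO:yes

outcome vector order: (T0.r0,T1.r0,T1.r1)
[SC] allowed = {(0,0,0); (0,0,2); (0,1,2); (0,2,0); (0,2,2); (1,0,0); (1,0,2); (1,1,2); (1,2,2)}
[TSO] allowed = {(0,0,0); (0,0,2); (0,1,2); (0,2,0); (0,2,2); (1,0,0); (1,0,2); (1,1,2); (1,2,2)}
[PSO] allowed = {(0,0,0); (0,0,2); (0,1,0); (0,1,2); (0,2,0); (0,2,2); (1,0,0); (1,0,2); (1,1,0); (1,1,2); (1,2,0); (1,2,2)}
target (1,2,0) ∈ {PSO}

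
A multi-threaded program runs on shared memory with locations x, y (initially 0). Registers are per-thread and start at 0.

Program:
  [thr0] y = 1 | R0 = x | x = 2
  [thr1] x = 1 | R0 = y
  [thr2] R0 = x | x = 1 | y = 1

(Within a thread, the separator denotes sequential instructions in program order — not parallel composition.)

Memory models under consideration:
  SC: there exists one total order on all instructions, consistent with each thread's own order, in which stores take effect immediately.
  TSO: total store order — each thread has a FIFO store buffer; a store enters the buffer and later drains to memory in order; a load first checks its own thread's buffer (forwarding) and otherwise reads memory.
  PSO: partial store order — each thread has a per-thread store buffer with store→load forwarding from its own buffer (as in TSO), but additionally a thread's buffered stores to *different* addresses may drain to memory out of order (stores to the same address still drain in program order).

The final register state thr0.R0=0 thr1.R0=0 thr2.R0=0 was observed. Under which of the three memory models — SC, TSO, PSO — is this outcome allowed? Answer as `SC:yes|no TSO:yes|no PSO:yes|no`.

outcome vector order: (thr0.R0,thr1.R0,thr2.R0)
SC: 9 outcomes — {(0,1,0) (0,1,1) (0,1,2) (1,0,0) (1,0,1) (1,0,2) (1,1,0) (1,1,1) (1,1,2)}
TSO: 12 outcomes — {(0,0,0) (0,0,1) (0,0,2) (0,1,0) (0,1,1) (0,1,2) (1,0,0) (1,0,1) (1,0,2) (1,1,0) (1,1,1) (1,1,2)}
PSO: 12 outcomes — {(0,0,0) (0,0,1) (0,0,2) (0,1,0) (0,1,1) (0,1,2) (1,0,0) (1,0,1) (1,0,2) (1,1,0) (1,1,1) (1,1,2)}
target (0,0,0) ∈ {TSO,PSO}

SC:no TSO:yes PSO:yes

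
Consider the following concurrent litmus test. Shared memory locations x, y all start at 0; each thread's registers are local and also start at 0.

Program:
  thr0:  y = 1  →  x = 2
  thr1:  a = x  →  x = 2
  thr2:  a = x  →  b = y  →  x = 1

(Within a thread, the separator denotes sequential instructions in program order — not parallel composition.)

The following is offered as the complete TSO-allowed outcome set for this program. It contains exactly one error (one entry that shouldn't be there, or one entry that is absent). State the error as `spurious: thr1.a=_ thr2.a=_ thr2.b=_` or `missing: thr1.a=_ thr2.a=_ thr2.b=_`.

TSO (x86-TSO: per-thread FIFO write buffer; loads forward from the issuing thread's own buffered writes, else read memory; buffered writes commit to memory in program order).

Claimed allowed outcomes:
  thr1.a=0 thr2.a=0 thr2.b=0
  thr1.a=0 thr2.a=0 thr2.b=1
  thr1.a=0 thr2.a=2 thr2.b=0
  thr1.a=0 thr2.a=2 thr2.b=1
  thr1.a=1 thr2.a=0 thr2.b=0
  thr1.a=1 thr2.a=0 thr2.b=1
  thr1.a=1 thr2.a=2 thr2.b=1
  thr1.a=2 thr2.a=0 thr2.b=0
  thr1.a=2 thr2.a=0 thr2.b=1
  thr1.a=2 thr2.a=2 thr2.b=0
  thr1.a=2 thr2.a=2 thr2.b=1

outcome vector order: (thr1.a,thr2.a,thr2.b)
TSO (10): <0 0 0>, <0 0 1>, <0 2 0>, <0 2 1>, <1 0 0>, <1 0 1>, <1 2 1>, <2 0 0>, <2 0 1>, <2 2 1>
claimed∖TSO = {<2 2 0>}

spurious: thr1.a=2 thr2.a=2 thr2.b=0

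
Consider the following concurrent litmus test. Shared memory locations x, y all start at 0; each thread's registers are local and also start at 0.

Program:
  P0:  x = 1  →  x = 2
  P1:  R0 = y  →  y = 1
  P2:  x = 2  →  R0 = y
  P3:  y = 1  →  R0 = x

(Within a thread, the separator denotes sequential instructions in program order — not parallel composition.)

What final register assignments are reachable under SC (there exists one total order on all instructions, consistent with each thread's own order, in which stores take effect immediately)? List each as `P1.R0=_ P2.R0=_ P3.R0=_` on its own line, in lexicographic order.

P1.R0=0 P2.R0=0 P3.R0=1
P1.R0=0 P2.R0=0 P3.R0=2
P1.R0=0 P2.R0=1 P3.R0=0
P1.R0=0 P2.R0=1 P3.R0=1
P1.R0=0 P2.R0=1 P3.R0=2
P1.R0=1 P2.R0=0 P3.R0=1
P1.R0=1 P2.R0=0 P3.R0=2
P1.R0=1 P2.R0=1 P3.R0=0
P1.R0=1 P2.R0=1 P3.R0=1
P1.R0=1 P2.R0=1 P3.R0=2

outcome vector order: (P1.R0,P2.R0,P3.R0)
|SC outcomes| = 10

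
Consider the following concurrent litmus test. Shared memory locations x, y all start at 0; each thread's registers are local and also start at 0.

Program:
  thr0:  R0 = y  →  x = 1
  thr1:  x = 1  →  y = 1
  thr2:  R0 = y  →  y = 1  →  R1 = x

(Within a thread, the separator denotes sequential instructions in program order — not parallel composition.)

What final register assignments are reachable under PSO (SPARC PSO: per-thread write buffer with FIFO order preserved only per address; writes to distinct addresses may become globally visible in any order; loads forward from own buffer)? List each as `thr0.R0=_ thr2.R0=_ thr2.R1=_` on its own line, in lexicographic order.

thr0.R0=0 thr2.R0=0 thr2.R1=0
thr0.R0=0 thr2.R0=0 thr2.R1=1
thr0.R0=0 thr2.R0=1 thr2.R1=0
thr0.R0=0 thr2.R0=1 thr2.R1=1
thr0.R0=1 thr2.R0=0 thr2.R1=0
thr0.R0=1 thr2.R0=0 thr2.R1=1
thr0.R0=1 thr2.R0=1 thr2.R1=0
thr0.R0=1 thr2.R0=1 thr2.R1=1

outcome vector order: (thr0.R0,thr2.R0,thr2.R1)
|PSO outcomes| = 8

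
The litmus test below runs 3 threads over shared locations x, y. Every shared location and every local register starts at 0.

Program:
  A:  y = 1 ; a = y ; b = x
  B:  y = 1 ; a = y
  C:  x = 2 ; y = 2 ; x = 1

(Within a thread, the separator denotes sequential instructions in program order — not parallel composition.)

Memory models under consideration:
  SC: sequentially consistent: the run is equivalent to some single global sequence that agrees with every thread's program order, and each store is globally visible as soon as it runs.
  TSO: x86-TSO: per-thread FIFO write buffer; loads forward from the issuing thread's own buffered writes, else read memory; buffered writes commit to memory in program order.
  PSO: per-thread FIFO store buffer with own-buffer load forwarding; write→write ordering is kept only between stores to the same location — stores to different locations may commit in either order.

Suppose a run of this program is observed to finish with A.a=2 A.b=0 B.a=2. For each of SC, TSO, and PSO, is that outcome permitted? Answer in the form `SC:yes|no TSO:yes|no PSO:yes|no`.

SC:no TSO:no PSO:yes

outcome vector order: (A.a,A.b,B.a)
[SC] allowed = {1/0/1, 1/0/2, 1/1/1, 1/1/2, 1/2/1, 1/2/2, 2/1/1, 2/1/2, 2/2/1, 2/2/2}
[TSO] allowed = {1/0/1, 1/0/2, 1/1/1, 1/1/2, 1/2/1, 1/2/2, 2/1/1, 2/1/2, 2/2/1, 2/2/2}
[PSO] allowed = {1/0/1, 1/0/2, 1/1/1, 1/1/2, 1/2/1, 1/2/2, 2/0/1, 2/0/2, 2/1/1, 2/1/2, 2/2/1, 2/2/2}
target 2/0/2 ∈ {PSO}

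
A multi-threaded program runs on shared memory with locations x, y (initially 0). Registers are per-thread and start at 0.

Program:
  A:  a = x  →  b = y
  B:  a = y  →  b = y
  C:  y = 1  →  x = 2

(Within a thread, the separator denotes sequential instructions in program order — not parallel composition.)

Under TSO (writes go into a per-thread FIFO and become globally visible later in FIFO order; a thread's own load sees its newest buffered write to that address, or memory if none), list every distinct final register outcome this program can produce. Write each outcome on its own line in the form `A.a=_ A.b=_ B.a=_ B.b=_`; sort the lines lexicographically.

A.a=0 A.b=0 B.a=0 B.b=0
A.a=0 A.b=0 B.a=0 B.b=1
A.a=0 A.b=0 B.a=1 B.b=1
A.a=0 A.b=1 B.a=0 B.b=0
A.a=0 A.b=1 B.a=0 B.b=1
A.a=0 A.b=1 B.a=1 B.b=1
A.a=2 A.b=1 B.a=0 B.b=0
A.a=2 A.b=1 B.a=0 B.b=1
A.a=2 A.b=1 B.a=1 B.b=1

outcome vector order: (A.a,A.b,B.a,B.b)
|TSO outcomes| = 9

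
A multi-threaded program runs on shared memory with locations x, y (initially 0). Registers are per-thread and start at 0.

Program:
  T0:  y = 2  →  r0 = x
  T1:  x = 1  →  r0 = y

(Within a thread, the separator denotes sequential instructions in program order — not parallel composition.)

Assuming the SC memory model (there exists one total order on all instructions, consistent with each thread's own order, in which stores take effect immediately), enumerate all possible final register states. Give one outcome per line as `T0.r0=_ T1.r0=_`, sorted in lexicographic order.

T0.r0=0 T1.r0=2
T0.r0=1 T1.r0=0
T0.r0=1 T1.r0=2

outcome vector order: (T0.r0,T1.r0)
|SC outcomes| = 3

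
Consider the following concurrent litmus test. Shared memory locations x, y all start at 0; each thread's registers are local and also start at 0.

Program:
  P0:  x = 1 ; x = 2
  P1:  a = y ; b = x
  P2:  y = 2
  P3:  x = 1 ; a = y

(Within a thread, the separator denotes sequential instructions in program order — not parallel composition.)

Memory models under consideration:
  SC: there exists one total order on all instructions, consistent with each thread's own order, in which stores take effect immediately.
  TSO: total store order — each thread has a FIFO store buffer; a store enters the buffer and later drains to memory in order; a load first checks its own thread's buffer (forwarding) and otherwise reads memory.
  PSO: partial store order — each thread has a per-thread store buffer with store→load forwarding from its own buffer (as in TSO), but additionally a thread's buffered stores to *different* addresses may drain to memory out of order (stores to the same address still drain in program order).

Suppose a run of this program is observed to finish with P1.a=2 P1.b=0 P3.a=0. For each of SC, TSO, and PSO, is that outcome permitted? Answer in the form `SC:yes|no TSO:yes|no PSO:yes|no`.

SC:no TSO:yes PSO:yes

outcome vector order: (P1.a,P1.b,P3.a)
under SC → (0,0,0) (0,0,2) (0,1,0) (0,1,2) (0,2,0) (0,2,2) (2,0,2) (2,1,0) (2,1,2) (2,2,0) (2,2,2)
under TSO → (0,0,0) (0,0,2) (0,1,0) (0,1,2) (0,2,0) (0,2,2) (2,0,0) (2,0,2) (2,1,0) (2,1,2) (2,2,0) (2,2,2)
under PSO → (0,0,0) (0,0,2) (0,1,0) (0,1,2) (0,2,0) (0,2,2) (2,0,0) (2,0,2) (2,1,0) (2,1,2) (2,2,0) (2,2,2)
target (2,0,0) ∈ {TSO,PSO}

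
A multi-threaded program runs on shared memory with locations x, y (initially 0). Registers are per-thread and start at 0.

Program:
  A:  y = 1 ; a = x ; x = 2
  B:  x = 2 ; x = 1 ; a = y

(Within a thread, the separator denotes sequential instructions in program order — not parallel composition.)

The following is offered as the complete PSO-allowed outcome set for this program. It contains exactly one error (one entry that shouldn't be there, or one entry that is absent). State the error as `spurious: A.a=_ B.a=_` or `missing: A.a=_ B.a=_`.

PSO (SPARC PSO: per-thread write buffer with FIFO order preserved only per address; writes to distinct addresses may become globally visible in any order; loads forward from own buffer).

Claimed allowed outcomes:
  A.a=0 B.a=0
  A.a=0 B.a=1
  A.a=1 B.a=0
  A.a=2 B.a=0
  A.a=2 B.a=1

missing: A.a=1 B.a=1

outcome vector order: (A.a,B.a)
PSO: 6 outcomes — {00 01 10 11 20 21}
PSO∖claimed = {11}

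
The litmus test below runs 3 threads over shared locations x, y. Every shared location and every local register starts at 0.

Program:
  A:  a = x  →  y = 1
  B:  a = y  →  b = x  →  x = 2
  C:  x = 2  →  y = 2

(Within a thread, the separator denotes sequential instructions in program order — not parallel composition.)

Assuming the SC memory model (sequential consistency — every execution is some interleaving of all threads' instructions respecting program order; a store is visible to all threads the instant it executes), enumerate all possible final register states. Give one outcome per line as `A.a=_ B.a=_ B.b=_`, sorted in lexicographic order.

A.a=0 B.a=0 B.b=0
A.a=0 B.a=0 B.b=2
A.a=0 B.a=1 B.b=0
A.a=0 B.a=1 B.b=2
A.a=0 B.a=2 B.b=2
A.a=2 B.a=0 B.b=0
A.a=2 B.a=0 B.b=2
A.a=2 B.a=1 B.b=2
A.a=2 B.a=2 B.b=2

outcome vector order: (A.a,B.a,B.b)
|SC outcomes| = 9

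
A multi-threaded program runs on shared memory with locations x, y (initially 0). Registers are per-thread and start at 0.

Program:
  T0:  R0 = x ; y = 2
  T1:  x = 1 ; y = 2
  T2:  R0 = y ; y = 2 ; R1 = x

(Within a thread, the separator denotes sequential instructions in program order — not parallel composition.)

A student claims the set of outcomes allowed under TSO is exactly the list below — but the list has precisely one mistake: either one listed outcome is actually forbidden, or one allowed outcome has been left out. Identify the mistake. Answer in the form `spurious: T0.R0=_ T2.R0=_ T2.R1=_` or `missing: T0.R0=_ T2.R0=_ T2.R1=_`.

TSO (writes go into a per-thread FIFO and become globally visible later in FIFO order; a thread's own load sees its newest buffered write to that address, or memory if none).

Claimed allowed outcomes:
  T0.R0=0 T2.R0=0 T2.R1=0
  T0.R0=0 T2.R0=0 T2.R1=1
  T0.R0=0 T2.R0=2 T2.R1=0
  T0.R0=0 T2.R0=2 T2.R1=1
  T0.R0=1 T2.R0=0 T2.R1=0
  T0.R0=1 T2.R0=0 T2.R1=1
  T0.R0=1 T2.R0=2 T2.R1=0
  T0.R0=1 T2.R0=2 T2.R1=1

spurious: T0.R0=1 T2.R0=2 T2.R1=0

outcome vector order: (T0.R0,T2.R0,T2.R1)
[TSO] allowed = {<0 0 0>, <0 0 1>, <0 2 0>, <0 2 1>, <1 0 0>, <1 0 1>, <1 2 1>}
claimed∖TSO = {<1 2 0>}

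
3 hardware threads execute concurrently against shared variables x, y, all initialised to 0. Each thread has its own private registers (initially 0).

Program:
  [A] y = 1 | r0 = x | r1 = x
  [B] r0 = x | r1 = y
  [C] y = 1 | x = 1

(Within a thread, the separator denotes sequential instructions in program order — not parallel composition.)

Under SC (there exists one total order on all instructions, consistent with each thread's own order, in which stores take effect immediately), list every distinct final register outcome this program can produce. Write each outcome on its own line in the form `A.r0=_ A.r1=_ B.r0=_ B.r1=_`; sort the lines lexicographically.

outcome vector order: (A.r0,A.r1,B.r0,B.r1)
|SC outcomes| = 9

A.r0=0 A.r1=0 B.r0=0 B.r1=0
A.r0=0 A.r1=0 B.r0=0 B.r1=1
A.r0=0 A.r1=0 B.r0=1 B.r1=1
A.r0=0 A.r1=1 B.r0=0 B.r1=0
A.r0=0 A.r1=1 B.r0=0 B.r1=1
A.r0=0 A.r1=1 B.r0=1 B.r1=1
A.r0=1 A.r1=1 B.r0=0 B.r1=0
A.r0=1 A.r1=1 B.r0=0 B.r1=1
A.r0=1 A.r1=1 B.r0=1 B.r1=1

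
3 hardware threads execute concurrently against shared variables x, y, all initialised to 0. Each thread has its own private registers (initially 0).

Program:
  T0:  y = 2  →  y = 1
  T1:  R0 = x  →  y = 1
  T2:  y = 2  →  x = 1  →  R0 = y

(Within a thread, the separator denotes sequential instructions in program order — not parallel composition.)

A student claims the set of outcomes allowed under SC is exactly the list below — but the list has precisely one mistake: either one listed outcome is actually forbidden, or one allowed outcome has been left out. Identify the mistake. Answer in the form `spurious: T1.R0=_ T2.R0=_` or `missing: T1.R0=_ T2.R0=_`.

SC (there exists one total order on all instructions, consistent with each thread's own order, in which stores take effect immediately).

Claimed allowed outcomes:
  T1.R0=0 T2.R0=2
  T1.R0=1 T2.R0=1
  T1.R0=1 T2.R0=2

outcome vector order: (T1.R0,T2.R0)
[SC] allowed = {<0 1>; <0 2>; <1 1>; <1 2>}
SC∖claimed = {<0 1>}

missing: T1.R0=0 T2.R0=1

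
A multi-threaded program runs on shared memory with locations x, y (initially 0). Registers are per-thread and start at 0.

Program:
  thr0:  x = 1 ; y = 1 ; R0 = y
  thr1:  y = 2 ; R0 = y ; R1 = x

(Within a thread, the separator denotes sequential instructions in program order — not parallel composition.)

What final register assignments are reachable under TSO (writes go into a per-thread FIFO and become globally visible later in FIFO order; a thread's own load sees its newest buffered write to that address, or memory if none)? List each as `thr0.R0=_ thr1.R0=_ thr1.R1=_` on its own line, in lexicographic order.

outcome vector order: (thr0.R0,thr1.R0,thr1.R1)
|TSO outcomes| = 5

thr0.R0=1 thr1.R0=1 thr1.R1=1
thr0.R0=1 thr1.R0=2 thr1.R1=0
thr0.R0=1 thr1.R0=2 thr1.R1=1
thr0.R0=2 thr1.R0=2 thr1.R1=0
thr0.R0=2 thr1.R0=2 thr1.R1=1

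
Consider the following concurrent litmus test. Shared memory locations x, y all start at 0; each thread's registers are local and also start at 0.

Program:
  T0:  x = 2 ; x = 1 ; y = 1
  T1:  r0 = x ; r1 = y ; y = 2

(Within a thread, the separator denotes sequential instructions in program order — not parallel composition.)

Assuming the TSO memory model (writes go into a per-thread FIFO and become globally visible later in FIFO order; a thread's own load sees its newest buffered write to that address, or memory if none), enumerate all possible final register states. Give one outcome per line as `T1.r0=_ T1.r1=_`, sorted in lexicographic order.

T1.r0=0 T1.r1=0
T1.r0=0 T1.r1=1
T1.r0=1 T1.r1=0
T1.r0=1 T1.r1=1
T1.r0=2 T1.r1=0
T1.r0=2 T1.r1=1

outcome vector order: (T1.r0,T1.r1)
|TSO outcomes| = 6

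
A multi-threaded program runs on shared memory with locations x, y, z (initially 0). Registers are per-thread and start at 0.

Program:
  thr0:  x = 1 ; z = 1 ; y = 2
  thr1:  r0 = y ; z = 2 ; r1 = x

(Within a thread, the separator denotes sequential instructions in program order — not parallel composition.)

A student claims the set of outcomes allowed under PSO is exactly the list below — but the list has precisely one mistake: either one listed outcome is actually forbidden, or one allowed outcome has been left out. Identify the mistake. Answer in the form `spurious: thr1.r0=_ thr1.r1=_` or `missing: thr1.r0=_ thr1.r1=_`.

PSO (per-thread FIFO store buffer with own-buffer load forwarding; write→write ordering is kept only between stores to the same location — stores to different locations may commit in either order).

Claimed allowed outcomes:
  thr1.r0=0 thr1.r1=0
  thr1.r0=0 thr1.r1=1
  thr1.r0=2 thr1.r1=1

missing: thr1.r0=2 thr1.r1=0

outcome vector order: (thr1.r0,thr1.r1)
under PSO → (0,0) (0,1) (2,0) (2,1)
PSO∖claimed = {(2,0)}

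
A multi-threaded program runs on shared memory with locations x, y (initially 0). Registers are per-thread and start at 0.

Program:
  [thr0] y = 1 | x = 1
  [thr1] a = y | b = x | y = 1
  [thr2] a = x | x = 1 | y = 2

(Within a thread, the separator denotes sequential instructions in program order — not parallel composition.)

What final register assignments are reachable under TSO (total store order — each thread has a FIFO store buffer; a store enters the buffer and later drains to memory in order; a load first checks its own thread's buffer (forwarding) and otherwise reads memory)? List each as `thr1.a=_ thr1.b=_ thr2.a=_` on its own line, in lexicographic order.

outcome vector order: (thr1.a,thr1.b,thr2.a)
|TSO outcomes| = 10

thr1.a=0 thr1.b=0 thr2.a=0
thr1.a=0 thr1.b=0 thr2.a=1
thr1.a=0 thr1.b=1 thr2.a=0
thr1.a=0 thr1.b=1 thr2.a=1
thr1.a=1 thr1.b=0 thr2.a=0
thr1.a=1 thr1.b=0 thr2.a=1
thr1.a=1 thr1.b=1 thr2.a=0
thr1.a=1 thr1.b=1 thr2.a=1
thr1.a=2 thr1.b=1 thr2.a=0
thr1.a=2 thr1.b=1 thr2.a=1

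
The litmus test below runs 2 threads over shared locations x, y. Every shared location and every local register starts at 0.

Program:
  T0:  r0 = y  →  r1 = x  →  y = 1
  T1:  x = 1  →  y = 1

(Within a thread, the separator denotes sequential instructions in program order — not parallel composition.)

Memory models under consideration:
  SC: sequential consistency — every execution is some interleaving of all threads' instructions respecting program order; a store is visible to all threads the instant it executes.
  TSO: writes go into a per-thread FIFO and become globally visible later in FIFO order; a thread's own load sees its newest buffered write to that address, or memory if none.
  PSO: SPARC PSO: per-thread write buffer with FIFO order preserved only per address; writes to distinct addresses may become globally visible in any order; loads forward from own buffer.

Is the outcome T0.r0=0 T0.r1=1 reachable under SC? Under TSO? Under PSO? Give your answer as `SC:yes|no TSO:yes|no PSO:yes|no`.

outcome vector order: (T0.r0,T0.r1)
SC (3): 0/0; 0/1; 1/1
TSO (3): 0/0; 0/1; 1/1
PSO (4): 0/0; 0/1; 1/0; 1/1
target 0/1 ∈ {SC,TSO,PSO}

SC:yes TSO:yes PSO:yes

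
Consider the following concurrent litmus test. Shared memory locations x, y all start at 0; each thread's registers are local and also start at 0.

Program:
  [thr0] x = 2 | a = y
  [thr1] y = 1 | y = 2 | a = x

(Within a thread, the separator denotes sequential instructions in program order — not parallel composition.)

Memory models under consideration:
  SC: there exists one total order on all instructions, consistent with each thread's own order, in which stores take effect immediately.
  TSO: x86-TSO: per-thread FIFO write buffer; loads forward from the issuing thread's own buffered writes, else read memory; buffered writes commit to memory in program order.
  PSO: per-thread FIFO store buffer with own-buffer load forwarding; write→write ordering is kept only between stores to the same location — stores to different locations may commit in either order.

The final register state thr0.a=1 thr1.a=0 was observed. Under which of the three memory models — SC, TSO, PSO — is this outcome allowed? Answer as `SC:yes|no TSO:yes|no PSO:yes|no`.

SC:no TSO:yes PSO:yes

outcome vector order: (thr0.a,thr1.a)
SC: 4 outcomes — {0/2 1/2 2/0 2/2}
TSO: 6 outcomes — {0/0 0/2 1/0 1/2 2/0 2/2}
PSO: 6 outcomes — {0/0 0/2 1/0 1/2 2/0 2/2}
target 1/0 ∈ {TSO,PSO}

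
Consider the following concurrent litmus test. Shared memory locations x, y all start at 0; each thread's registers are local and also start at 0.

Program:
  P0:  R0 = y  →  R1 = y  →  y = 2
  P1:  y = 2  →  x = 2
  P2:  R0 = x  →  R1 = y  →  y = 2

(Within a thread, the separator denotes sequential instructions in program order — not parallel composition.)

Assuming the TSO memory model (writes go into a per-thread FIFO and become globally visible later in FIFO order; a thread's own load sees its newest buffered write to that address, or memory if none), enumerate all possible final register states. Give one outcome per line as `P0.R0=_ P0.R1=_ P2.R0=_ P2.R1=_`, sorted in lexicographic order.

outcome vector order: (P0.R0,P0.R1,P2.R0,P2.R1)
|TSO outcomes| = 9

P0.R0=0 P0.R1=0 P2.R0=0 P2.R1=0
P0.R0=0 P0.R1=0 P2.R0=0 P2.R1=2
P0.R0=0 P0.R1=0 P2.R0=2 P2.R1=2
P0.R0=0 P0.R1=2 P2.R0=0 P2.R1=0
P0.R0=0 P0.R1=2 P2.R0=0 P2.R1=2
P0.R0=0 P0.R1=2 P2.R0=2 P2.R1=2
P0.R0=2 P0.R1=2 P2.R0=0 P2.R1=0
P0.R0=2 P0.R1=2 P2.R0=0 P2.R1=2
P0.R0=2 P0.R1=2 P2.R0=2 P2.R1=2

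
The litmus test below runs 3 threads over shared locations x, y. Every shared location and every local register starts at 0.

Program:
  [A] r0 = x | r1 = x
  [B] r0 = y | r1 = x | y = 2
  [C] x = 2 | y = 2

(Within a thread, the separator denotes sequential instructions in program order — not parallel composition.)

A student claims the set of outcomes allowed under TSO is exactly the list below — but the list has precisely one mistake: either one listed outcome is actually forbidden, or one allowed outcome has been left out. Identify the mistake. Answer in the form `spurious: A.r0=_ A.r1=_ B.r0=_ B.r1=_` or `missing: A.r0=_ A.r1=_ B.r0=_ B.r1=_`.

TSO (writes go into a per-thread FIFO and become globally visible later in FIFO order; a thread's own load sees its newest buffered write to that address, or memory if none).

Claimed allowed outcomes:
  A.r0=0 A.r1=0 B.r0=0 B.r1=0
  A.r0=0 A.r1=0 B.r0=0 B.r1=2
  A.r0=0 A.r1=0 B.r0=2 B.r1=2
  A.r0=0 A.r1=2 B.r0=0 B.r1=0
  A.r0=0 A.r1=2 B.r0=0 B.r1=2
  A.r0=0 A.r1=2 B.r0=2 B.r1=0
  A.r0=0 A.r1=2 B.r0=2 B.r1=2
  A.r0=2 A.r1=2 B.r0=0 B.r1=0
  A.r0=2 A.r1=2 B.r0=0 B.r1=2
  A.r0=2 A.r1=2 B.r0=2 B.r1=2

outcome vector order: (A.r0,A.r1,B.r0,B.r1)
TSO (9): 0/0/0/0 0/0/0/2 0/0/2/2 0/2/0/0 0/2/0/2 0/2/2/2 2/2/0/0 2/2/0/2 2/2/2/2
claimed∖TSO = {0/2/2/0}

spurious: A.r0=0 A.r1=2 B.r0=2 B.r1=0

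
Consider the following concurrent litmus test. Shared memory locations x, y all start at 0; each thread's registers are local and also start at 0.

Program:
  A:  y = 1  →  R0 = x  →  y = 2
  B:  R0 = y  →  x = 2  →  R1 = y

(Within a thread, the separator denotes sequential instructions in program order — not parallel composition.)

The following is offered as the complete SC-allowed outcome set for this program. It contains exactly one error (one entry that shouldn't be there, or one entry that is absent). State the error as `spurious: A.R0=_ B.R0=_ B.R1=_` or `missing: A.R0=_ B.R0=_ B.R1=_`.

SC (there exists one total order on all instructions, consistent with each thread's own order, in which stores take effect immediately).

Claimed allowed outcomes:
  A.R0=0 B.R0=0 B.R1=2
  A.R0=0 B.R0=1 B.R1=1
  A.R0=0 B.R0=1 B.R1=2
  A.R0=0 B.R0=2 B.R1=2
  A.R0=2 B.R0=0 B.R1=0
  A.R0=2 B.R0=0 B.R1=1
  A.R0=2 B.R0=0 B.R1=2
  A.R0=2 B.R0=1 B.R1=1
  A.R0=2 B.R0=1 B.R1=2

missing: A.R0=0 B.R0=0 B.R1=1

outcome vector order: (A.R0,B.R0,B.R1)
SC: 10 outcomes — {001 002 011 012 022 200 201 202 211 212}
SC∖claimed = {001}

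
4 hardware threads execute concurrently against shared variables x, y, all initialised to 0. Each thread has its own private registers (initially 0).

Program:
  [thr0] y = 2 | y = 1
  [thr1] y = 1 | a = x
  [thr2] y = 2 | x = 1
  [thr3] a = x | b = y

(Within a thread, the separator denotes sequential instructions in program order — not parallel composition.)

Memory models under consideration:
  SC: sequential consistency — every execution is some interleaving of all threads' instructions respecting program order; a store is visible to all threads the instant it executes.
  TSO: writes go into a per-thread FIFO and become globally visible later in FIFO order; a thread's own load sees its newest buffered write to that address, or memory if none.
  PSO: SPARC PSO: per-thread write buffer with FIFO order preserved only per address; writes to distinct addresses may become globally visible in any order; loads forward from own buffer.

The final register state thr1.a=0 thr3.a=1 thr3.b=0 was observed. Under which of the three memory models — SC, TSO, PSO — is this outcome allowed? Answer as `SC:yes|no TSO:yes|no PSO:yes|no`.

SC:no TSO:no PSO:yes

outcome vector order: (thr1.a,thr3.a,thr3.b)
under SC → 000; 001; 002; 011; 012; 100; 101; 102; 111; 112
under TSO → 000; 001; 002; 011; 012; 100; 101; 102; 111; 112
under PSO → 000; 001; 002; 010; 011; 012; 100; 101; 102; 110; 111; 112
target 010 ∈ {PSO}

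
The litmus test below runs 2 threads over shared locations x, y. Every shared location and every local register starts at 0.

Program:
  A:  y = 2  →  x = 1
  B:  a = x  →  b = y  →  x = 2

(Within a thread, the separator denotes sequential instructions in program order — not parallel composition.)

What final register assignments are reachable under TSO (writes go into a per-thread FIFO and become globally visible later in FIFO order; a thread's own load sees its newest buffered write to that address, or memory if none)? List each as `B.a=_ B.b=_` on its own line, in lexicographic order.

outcome vector order: (B.a,B.b)
|TSO outcomes| = 3

B.a=0 B.b=0
B.a=0 B.b=2
B.a=1 B.b=2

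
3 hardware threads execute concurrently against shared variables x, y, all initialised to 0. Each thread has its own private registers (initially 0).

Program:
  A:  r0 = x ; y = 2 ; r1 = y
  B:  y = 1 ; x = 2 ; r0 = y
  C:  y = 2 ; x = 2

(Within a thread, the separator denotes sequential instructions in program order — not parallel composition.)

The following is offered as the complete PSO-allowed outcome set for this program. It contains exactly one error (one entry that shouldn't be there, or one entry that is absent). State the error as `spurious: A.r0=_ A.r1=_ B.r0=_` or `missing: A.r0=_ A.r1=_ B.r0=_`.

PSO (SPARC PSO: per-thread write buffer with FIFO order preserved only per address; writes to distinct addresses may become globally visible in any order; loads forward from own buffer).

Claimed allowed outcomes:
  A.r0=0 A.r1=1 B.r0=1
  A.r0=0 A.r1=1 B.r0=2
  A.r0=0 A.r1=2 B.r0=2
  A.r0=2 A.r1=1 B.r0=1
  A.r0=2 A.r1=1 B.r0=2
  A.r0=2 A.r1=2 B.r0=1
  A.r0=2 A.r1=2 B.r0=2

outcome vector order: (A.r0,A.r1,B.r0)
PSO: 8 outcomes — {011 012 021 022 211 212 221 222}
PSO∖claimed = {021}

missing: A.r0=0 A.r1=2 B.r0=1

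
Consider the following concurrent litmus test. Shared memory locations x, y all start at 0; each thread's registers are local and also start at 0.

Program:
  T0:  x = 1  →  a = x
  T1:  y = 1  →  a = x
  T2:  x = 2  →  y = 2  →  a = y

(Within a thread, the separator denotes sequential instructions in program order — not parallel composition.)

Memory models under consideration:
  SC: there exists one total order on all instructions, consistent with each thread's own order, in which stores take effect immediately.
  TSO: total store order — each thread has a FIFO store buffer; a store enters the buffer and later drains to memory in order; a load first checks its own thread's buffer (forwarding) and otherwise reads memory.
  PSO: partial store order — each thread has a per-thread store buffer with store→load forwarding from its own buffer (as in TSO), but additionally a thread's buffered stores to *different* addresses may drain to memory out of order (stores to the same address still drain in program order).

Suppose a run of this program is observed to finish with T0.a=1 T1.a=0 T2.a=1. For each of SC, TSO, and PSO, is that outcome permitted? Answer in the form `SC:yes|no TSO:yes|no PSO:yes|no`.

SC:no TSO:yes PSO:yes

outcome vector order: (T0.a,T1.a,T2.a)
SC: 9 outcomes — {1/0/2 1/1/1 1/1/2 1/2/1 1/2/2 2/0/2 2/1/2 2/2/1 2/2/2}
TSO: 12 outcomes — {1/0/1 1/0/2 1/1/1 1/1/2 1/2/1 1/2/2 2/0/1 2/0/2 2/1/1 2/1/2 2/2/1 2/2/2}
PSO: 12 outcomes — {1/0/1 1/0/2 1/1/1 1/1/2 1/2/1 1/2/2 2/0/1 2/0/2 2/1/1 2/1/2 2/2/1 2/2/2}
target 1/0/1 ∈ {TSO,PSO}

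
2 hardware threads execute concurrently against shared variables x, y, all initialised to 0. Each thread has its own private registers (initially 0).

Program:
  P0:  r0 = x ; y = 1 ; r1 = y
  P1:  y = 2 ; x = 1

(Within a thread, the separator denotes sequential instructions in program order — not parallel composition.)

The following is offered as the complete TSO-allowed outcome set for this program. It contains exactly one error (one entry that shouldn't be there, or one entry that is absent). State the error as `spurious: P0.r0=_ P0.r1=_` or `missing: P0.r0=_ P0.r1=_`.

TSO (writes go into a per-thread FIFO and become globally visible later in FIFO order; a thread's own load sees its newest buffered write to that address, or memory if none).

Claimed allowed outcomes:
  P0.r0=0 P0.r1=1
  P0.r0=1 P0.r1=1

outcome vector order: (P0.r0,P0.r1)
TSO (3): 01 02 11
TSO∖claimed = {02}

missing: P0.r0=0 P0.r1=2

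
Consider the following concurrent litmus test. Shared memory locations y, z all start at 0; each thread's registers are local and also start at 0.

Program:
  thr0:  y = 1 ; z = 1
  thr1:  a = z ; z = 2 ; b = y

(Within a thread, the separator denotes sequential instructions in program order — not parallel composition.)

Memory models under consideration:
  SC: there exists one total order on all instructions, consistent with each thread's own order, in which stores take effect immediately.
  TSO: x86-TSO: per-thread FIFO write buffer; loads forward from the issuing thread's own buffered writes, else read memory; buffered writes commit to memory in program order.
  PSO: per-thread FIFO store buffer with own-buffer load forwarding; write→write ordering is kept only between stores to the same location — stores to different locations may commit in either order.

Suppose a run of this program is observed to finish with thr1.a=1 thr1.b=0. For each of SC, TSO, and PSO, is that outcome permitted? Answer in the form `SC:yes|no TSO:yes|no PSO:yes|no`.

SC:no TSO:no PSO:yes

outcome vector order: (thr1.a,thr1.b)
SC: 3 outcomes — {00; 01; 11}
TSO: 3 outcomes — {00; 01; 11}
PSO: 4 outcomes — {00; 01; 10; 11}
target 10 ∈ {PSO}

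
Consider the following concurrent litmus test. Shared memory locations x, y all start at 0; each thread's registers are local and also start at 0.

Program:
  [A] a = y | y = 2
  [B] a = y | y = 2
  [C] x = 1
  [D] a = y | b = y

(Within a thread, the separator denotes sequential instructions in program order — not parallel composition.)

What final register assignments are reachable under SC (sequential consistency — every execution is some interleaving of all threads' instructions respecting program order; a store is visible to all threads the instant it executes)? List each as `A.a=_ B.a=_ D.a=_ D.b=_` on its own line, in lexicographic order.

outcome vector order: (A.a,B.a,D.a,D.b)
|SC outcomes| = 9

A.a=0 B.a=0 D.a=0 D.b=0
A.a=0 B.a=0 D.a=0 D.b=2
A.a=0 B.a=0 D.a=2 D.b=2
A.a=0 B.a=2 D.a=0 D.b=0
A.a=0 B.a=2 D.a=0 D.b=2
A.a=0 B.a=2 D.a=2 D.b=2
A.a=2 B.a=0 D.a=0 D.b=0
A.a=2 B.a=0 D.a=0 D.b=2
A.a=2 B.a=0 D.a=2 D.b=2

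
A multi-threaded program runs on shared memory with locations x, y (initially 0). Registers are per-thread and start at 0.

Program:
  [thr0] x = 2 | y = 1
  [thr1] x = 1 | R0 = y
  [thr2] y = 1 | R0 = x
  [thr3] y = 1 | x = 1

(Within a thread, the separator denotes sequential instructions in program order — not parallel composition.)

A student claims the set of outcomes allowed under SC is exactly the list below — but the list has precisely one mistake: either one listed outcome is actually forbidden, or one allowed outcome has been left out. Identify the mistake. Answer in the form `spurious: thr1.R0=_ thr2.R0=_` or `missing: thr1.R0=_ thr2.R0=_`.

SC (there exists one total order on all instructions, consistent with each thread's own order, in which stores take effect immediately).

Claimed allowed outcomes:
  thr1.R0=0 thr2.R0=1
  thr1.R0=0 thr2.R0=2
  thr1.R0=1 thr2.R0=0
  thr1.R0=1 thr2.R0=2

outcome vector order: (thr1.R0,thr2.R0)
SC (5): 01 02 10 11 12
SC∖claimed = {11}

missing: thr1.R0=1 thr2.R0=1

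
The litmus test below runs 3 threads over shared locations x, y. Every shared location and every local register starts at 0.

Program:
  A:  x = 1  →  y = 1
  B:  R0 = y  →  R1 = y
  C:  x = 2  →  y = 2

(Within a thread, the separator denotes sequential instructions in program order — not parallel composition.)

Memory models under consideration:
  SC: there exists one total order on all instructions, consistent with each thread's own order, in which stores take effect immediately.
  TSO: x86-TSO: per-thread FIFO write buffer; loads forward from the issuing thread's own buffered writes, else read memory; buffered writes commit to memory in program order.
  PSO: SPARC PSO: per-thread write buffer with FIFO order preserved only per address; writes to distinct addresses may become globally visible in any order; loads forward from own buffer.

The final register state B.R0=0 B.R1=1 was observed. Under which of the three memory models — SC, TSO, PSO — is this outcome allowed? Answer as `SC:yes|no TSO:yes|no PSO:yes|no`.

outcome vector order: (B.R0,B.R1)
SC (7): (0,0), (0,1), (0,2), (1,1), (1,2), (2,1), (2,2)
TSO (7): (0,0), (0,1), (0,2), (1,1), (1,2), (2,1), (2,2)
PSO (7): (0,0), (0,1), (0,2), (1,1), (1,2), (2,1), (2,2)
target (0,1) ∈ {SC,TSO,PSO}

SC:yes TSO:yes PSO:yes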